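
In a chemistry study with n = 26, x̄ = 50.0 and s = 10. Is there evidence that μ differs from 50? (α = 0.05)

t = (x̄ - μ₀)/(s/√n) = (50.0 - 50)/(10/√26) = 0.0. df = 25, critical t = ±2.06. Fail to reject H₀.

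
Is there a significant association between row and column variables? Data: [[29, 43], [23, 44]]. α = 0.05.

χ² = 0.525. df = 1, critical = 3.841. Fail to reject H₀. No evidence of dependence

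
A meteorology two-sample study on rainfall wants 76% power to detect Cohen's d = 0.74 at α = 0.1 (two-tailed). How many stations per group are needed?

z_{α/2} = 1.645, z_β = Φ⁻¹(0.76) = 0.706. For medium effect (d = 0.74): n per group = 2(z_{α/2} + z_β)²/d² = 2(1.645 + 0.706)²/0.74² = 20.2 → 21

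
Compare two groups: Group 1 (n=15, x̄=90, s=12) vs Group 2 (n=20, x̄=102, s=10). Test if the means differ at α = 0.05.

Pooled sp = 10.89. t = -3.225, df = 33. Critical t = ±2.035. Reject H₀.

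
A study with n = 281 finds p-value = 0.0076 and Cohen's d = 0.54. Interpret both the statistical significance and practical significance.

Statistically significant (p = 0.0076 < 0.05). Cohen's d = 0.54 indicates a medium effect size. Both statistical and practical significance should be considered.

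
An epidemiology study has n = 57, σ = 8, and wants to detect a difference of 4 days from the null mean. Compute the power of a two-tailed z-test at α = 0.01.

SE = σ/√n = 8/√57 = 1.06. Non-centrality λ = d/SE = 4/1.06 = 3.775. Power ≈ Φ(λ - z_{α/2}) = Φ(3.775 - 2.576) = Φ(1.199) = 0.885.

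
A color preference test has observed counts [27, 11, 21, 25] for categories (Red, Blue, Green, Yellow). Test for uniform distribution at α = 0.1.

Expected = 21 each. χ² = Σ(O-E)²/E = 7.238. df = 3, critical value = 6.251. Reject H₀.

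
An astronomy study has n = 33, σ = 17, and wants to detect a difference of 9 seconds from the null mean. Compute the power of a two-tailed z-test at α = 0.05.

SE = σ/√n = 17/√33 = 2.959. Non-centrality λ = d/SE = 9/2.959 = 3.041. Power ≈ Φ(λ - z_{α/2}) = Φ(3.041 - 1.96) = Φ(1.081) = 0.86.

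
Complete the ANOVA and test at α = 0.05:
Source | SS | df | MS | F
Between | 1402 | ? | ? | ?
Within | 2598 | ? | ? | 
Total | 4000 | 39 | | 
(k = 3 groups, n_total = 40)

df_between = 2, df_within = 37. MS_between = 701.0, MS_within = 70.22. F = 9.983, F_crit ≈ 3.252. Reject H₀.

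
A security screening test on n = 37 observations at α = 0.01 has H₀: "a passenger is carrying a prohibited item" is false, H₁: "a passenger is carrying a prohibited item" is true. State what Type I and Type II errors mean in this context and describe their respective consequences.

Type I (false positive): concluding that a passenger is carrying a prohibited item when it is not — detaining an innocent passenger — delay and inconvenience. Type II (false negative): failing to conclude that a passenger is carrying a prohibited item when it is — letting a prohibited item through — security breach. Which is costlier depends on domain priorities and is a judgement call rather than a statistical fact.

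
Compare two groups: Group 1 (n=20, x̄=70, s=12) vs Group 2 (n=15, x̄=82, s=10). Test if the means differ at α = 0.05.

Pooled sp = 11.2. t = -3.138, df = 33. Critical t = ±2.035. Reject H₀.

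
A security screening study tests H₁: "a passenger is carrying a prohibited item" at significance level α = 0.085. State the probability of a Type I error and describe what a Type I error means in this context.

P(Type I error) = α = 0.085. A Type I error is rejecting H₀ when H₀ is actually true (false positive) — here, concluding that a passenger is carrying a prohibited item when in fact this is not the case. Consequence: detaining an innocent passenger — delay and inconvenience.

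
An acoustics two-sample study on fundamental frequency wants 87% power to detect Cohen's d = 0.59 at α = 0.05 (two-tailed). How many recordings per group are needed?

z_{α/2} = 1.96, z_β = Φ⁻¹(0.87) = 1.126. For medium effect (d = 0.59): n per group = 2(z_{α/2} + z_β)²/d² = 2(1.96 + 1.126)²/0.59² = 54.7 → 55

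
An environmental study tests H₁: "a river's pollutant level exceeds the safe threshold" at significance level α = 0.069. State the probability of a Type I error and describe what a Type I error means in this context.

P(Type I error) = α = 0.069. A Type I error is rejecting H₀ when H₀ is actually true (false positive) — here, concluding that a river's pollutant level exceeds the safe threshold when in fact this is not the case. Consequence: shutting down a compliant factory unnecessarily.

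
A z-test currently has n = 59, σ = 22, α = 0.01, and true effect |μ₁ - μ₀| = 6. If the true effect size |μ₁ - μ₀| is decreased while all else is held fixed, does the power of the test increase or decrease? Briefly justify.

Power decreases: a smaller true effect decreases the non-centrality λ = |μ₁ - μ₀|/(σ/√n).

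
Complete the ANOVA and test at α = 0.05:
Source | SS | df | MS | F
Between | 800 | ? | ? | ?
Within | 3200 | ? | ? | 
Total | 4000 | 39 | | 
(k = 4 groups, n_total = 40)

df_between = 3, df_within = 36. MS_between = 266.67, MS_within = 88.89. F = 3.0, F_crit ≈ 2.866. Reject H₀.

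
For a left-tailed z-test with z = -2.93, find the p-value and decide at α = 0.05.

p = P(Z < -2.93) = Φ(-2.93) ≈ 0.0017. Since p < 0.05, reject H₀ (significant) at α = 0.05.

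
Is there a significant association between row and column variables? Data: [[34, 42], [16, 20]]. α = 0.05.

χ² = 0.001. df = 1, critical = 3.841. Fail to reject H₀. No evidence of dependence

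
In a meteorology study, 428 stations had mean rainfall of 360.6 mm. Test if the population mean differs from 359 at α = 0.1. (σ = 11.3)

z = (x̄ - μ₀)/(σ/√n) = (360.6 - 359)/(11.3/√428) = 2.929. Critical value: ±1.645. Since |2.929| > 1.645, Reject H₀.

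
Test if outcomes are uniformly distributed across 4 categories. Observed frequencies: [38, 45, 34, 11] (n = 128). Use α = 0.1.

Expected = 32 each. χ² = Σ(O-E)²/E = 20.312. df = 3, critical value = 6.251. Reject H₀.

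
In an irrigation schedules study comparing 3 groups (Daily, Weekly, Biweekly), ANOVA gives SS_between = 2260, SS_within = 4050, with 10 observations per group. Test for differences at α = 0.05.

df_between = 2, df_within = 27. F = MS_between/MS_within = 1130.0/150.0 = 7.533. F_crit ≈ 3.354. Reject H₀. At least one mean differs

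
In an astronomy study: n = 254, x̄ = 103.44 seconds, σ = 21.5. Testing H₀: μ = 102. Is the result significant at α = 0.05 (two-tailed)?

z = (103.44 - 102)/(21.5/√254) = 1.067. Since |z| ≤ 1.96, not significant at α = 0.05.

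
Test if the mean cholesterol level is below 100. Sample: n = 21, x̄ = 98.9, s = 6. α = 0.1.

t = (98.9 - 100)/(6/√21) = -0.84, df = 20. Critical t = -1.325. Fail to reject H₀.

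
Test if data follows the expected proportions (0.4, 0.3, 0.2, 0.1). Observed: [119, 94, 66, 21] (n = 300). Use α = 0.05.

Expected: [120.0, 90.0, 60.0, 30.0]. χ² = 3.486. df = 3, critical = 7.815. Fail to reject H₀.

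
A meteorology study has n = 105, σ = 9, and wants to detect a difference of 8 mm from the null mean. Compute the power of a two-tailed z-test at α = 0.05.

SE = σ/√n = 9/√105 = 0.878. Non-centrality λ = d/SE = 8/0.878 = 9.108. Power ≈ Φ(λ - z_{α/2}) = Φ(9.108 - 1.96) = Φ(7.148) = 1.0.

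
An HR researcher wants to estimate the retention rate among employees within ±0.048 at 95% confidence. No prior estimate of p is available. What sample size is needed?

Conservative approach: use p = 0.5 (maximizes p(1-p) = 0.25). n = z²(0.25)/E² = 1.96²×0.25/0.048² = 416.8 → n = 417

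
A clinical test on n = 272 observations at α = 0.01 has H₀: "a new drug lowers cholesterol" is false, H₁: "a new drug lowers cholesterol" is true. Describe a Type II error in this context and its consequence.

Type II error: failing to reject H₀ when it is false — concluding that a new drug lowers cholesterol is not supported when in fact it is. Consequence: shelving an effective drug — patients miss out on a treatment that would have helped.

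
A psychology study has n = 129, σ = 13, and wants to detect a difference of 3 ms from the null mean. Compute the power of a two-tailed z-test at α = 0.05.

SE = σ/√n = 13/√129 = 1.145. Non-centrality λ = d/SE = 3/1.145 = 2.621. Power ≈ Φ(λ - z_{α/2}) = Φ(2.621 - 1.96) = Φ(0.661) = 0.746.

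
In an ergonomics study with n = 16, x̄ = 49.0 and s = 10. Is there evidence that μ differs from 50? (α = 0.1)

t = (x̄ - μ₀)/(s/√n) = (49.0 - 50)/(10/√16) = -0.4. df = 15, critical t = ±1.753. Fail to reject H₀.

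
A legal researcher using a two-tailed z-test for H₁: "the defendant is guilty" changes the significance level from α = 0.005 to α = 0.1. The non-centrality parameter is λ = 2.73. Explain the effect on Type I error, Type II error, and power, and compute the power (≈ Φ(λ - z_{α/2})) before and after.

Increasing α from 0.005 to 0.1:
• Type I error rate increases (α is the Type I rate by definition).
• Critical value moves from z_{α/2} = 2.807 to 1.645, so power = Φ(λ - z_{α/2}) goes from Φ(2.73 - 2.807) = 0.469 to Φ(2.73 - 1.645) = 0.861.
• Type II error rate β = 1 - power therefore decreases (0.531 → 0.139).
Appropriate when false negatives are costly — here, acquitting a guilty person.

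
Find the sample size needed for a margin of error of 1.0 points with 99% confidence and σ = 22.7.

n = (z*σ/E)² = (2.576×22.7/1.0)² = 3419.3 → n = 3420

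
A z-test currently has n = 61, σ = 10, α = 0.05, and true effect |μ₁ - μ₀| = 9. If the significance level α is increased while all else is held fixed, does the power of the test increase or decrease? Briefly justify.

Power increases: a larger α lowers the critical value, so more of the H₁ sampling distribution falls in the rejection region.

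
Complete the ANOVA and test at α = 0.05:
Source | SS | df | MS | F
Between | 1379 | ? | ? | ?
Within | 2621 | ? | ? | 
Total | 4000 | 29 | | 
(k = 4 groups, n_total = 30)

df_between = 3, df_within = 26. MS_between = 459.67, MS_within = 100.81. F = 4.56, F_crit ≈ 2.975. Reject H₀.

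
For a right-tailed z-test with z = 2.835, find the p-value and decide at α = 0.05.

p = P(Z > 2.835) = 1 - Φ(2.835) ≈ 0.0023. Since p < 0.05, reject H₀ (significant) at α = 0.05.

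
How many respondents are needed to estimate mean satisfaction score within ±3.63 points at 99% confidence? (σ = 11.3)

n = (z*σ/E)² = (2.576×11.3/3.63)² = 64.3 → n = 65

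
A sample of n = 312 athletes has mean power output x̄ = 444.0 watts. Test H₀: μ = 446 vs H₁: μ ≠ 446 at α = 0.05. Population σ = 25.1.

z = (x̄ - μ₀)/(σ/√n) = (444.0 - 446)/(25.1/√312) = -1.407. Critical value: ±1.96. Since |-1.407| ≤ 1.96, Fail to reject H₀.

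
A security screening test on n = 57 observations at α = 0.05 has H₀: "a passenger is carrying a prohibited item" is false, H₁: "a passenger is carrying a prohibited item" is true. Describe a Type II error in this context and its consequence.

Type II error: failing to reject H₀ when it is false — concluding that a passenger is carrying a prohibited item is not supported when in fact it is. Consequence: letting a prohibited item through — security breach.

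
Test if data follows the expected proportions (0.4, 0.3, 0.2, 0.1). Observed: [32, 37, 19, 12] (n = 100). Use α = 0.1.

Expected: [40.0, 30.0, 20.0, 10.0]. χ² = 3.683. df = 3, critical = 6.251. Fail to reject H₀.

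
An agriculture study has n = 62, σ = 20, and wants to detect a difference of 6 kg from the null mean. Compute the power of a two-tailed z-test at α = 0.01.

SE = σ/√n = 20/√62 = 2.54. Non-centrality λ = d/SE = 6/2.54 = 2.362. Power ≈ Φ(λ - z_{α/2}) = Φ(2.362 - 2.576) = Φ(-0.214) = 0.415.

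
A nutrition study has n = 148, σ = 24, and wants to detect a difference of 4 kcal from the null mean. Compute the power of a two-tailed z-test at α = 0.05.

SE = σ/√n = 24/√148 = 1.973. Non-centrality λ = d/SE = 4/1.973 = 2.028. Power ≈ Φ(λ - z_{α/2}) = Φ(2.028 - 1.96) = Φ(0.068) = 0.527.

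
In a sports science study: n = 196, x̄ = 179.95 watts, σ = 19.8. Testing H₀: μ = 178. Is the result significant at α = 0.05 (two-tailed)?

z = (179.95 - 178)/(19.8/√196) = 1.379. Since |z| ≤ 1.96, not significant at α = 0.05.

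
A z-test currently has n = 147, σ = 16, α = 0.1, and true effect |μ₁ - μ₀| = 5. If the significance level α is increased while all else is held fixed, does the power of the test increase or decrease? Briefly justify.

Power increases: a larger α lowers the critical value, so more of the H₁ sampling distribution falls in the rejection region.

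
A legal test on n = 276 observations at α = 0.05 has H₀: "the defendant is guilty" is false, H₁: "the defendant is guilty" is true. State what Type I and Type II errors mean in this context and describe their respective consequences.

Type I (false positive): concluding that the defendant is guilty when it is not — convicting an innocent person. Type II (false negative): failing to conclude that the defendant is guilty when it is — acquitting a guilty person. Which is costlier depends on domain priorities and is a judgement call rather than a statistical fact.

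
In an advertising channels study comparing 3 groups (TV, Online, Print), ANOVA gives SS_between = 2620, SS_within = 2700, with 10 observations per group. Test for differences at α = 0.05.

df_between = 2, df_within = 27. F = MS_between/MS_within = 1310.0/100.0 = 13.1. F_crit ≈ 3.354. Reject H₀. At least one mean differs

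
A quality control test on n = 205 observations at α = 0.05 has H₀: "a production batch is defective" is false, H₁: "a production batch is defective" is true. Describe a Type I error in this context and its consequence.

Type I error: rejecting H₀ when it is true — concluding that a production batch is defective when in fact it is not. Consequence: scrapping a good batch — wasted material and cost for no reason.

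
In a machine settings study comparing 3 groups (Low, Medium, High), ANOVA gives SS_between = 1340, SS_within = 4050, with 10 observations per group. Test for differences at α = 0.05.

df_between = 2, df_within = 27. F = MS_between/MS_within = 670.0/150.0 = 4.467. F_crit ≈ 3.354. Reject H₀. At least one mean differs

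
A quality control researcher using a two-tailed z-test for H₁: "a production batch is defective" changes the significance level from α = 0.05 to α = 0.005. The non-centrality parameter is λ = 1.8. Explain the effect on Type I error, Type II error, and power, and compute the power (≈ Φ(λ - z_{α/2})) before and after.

Decreasing α from 0.05 to 0.005:
• Type I error rate decreases (α is the Type I rate by definition).
• Critical value moves from z_{α/2} = 1.96 to 2.807, so power = Φ(λ - z_{α/2}) goes from Φ(1.8 - 1.96) = 0.436 to Φ(1.8 - 2.807) = 0.157.
• Type II error rate β = 1 - power therefore increases (0.564 → 0.843).
Appropriate when false positives are costly — here, scrapping a good batch — wasted material and cost for no reason.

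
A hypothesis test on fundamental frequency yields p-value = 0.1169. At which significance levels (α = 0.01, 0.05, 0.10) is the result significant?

p = 0.1169. Not significant at any of the given levels.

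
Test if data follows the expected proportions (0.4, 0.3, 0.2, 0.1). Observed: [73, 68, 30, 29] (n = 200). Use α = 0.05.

Expected: [80.0, 60.0, 40.0, 20.0]. χ² = 8.229. df = 3, critical = 7.815. Reject H₀.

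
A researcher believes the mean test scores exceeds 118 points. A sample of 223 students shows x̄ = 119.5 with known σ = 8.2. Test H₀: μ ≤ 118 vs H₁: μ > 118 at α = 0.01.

z = 2.732. Critical value: 2.33. Reject H₀.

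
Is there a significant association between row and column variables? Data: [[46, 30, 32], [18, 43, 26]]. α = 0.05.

χ² = 13.076. df = 2, critical = 5.991. Reject H₀. Variables are dependent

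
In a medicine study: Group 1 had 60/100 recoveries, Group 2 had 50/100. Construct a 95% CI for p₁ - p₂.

p̂₁ = 0.6, p̂₂ = 0.5. Difference = 0.1. CI = (-0.037, 0.237)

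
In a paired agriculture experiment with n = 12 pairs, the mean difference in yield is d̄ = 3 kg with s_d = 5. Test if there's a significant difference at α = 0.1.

t = d̄/(s_d/√n) = 3/(5/√12) = 2.078. df = 11, critical t = ±1.796. Reject H₀.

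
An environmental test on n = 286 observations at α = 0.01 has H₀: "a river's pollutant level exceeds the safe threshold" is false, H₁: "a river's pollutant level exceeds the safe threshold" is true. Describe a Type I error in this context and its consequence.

Type I error: rejecting H₀ when it is true — concluding that a river's pollutant level exceeds the safe threshold when in fact it is not. Consequence: shutting down a compliant factory unnecessarily.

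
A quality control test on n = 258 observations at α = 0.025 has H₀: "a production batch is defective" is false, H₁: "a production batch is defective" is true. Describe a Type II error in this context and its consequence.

Type II error: failing to reject H₀ when it is false — concluding that a production batch is defective is not supported when in fact it is. Consequence: shipping a defective batch — faulty products reach customers.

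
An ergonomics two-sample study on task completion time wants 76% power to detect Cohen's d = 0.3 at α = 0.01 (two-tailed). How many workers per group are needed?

z_{α/2} = 2.576, z_β = Φ⁻¹(0.76) = 0.706. For small effect (d = 0.3): n per group = 2(z_{α/2} + z_β)²/d² = 2(2.576 + 0.706)²/0.3² = 239.4 → 240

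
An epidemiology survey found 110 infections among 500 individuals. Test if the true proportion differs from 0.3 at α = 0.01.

p̂ = 0.22, p₀ = 0.3. z = (p̂ - p₀)/√(p₀(1-p₀)/n) = -3.904. Critical: ±2.576. Reject H₀.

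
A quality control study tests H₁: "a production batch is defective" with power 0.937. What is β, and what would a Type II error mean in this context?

β = 1 - power = 1 - 0.937 = 0.063. A Type II error is failing to reject H₀ when H₀ is false (false negative) — here, failing to conclude that a production batch is defective when in fact it is true. Consequence: shipping a defective batch — faulty products reach customers.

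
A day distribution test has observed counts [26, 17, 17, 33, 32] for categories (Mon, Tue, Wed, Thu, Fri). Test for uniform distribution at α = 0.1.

Expected = 25 each. χ² = Σ(O-E)²/E = 9.68. df = 4, critical value = 7.779. Reject H₀.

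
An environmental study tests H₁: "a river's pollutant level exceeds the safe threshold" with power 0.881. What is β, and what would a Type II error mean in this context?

β = 1 - power = 1 - 0.881 = 0.119. A Type II error is failing to reject H₀ when H₀ is false (false negative) — here, failing to conclude that a river's pollutant level exceeds the safe threshold when in fact it is true. Consequence: allowing unsafe pollution to continue.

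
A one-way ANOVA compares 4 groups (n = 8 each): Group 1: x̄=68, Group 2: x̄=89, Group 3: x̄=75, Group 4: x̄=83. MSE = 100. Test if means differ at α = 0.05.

Grand mean = 78.75. SS_between = 2022.0, MS_between = 674.0. F = 6.74, F_crit ≈ 2.947. Reject H₀.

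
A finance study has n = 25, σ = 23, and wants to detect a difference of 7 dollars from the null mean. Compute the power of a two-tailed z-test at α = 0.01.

SE = σ/√n = 23/√25 = 4.6. Non-centrality λ = d/SE = 7/4.6 = 1.522. Power ≈ Φ(λ - z_{α/2}) = Φ(1.522 - 2.576) = Φ(-1.054) = 0.146.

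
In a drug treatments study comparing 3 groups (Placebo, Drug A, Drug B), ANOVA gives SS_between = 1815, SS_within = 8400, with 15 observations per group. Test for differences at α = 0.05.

df_between = 2, df_within = 42. F = MS_between/MS_within = 907.5/200.0 = 4.537. F_crit ≈ 3.22. Reject H₀. At least one mean differs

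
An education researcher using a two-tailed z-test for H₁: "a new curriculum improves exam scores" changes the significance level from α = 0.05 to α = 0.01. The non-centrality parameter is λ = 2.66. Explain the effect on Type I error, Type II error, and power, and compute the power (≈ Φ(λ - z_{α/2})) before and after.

Decreasing α from 0.05 to 0.01:
• Type I error rate decreases (α is the Type I rate by definition).
• Critical value moves from z_{α/2} = 1.96 to 2.576, so power = Φ(λ - z_{α/2}) goes from Φ(2.66 - 1.96) = 0.758 to Φ(2.66 - 2.576) = 0.533.
• Type II error rate β = 1 - power therefore increases (0.242 → 0.467).
Appropriate when false positives are costly — here, adopting a curriculum that gives no real benefit — disruption for nothing.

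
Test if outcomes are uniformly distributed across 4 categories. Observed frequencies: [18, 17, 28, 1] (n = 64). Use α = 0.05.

Expected = 16 each. χ² = Σ(O-E)²/E = 23.375. df = 3, critical value = 7.815. Reject H₀.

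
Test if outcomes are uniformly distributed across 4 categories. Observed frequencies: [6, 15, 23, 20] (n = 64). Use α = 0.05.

Expected = 16 each. χ² = Σ(O-E)²/E = 10.375. df = 3, critical value = 7.815. Reject H₀.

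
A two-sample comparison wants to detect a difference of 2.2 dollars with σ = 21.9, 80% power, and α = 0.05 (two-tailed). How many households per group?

n per group = 2(z_α/2 + z_β)²σ²/d² = 2×(1.96 + 0.84)²×21.9²/2.2² = 1553.8 → n = 1554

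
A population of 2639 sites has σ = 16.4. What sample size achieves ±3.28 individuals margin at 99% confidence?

Without FPC: n₀ = (2.576×16.4/3.28)² = 165.894. With FPC: n = n₀N/(n₀+N-1) = 156.1 → n = 157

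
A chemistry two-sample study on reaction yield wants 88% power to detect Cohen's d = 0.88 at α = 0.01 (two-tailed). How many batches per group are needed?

z_{α/2} = 2.576, z_β = Φ⁻¹(0.88) = 1.175. For large effect (d = 0.88): n per group = 2(z_{α/2} + z_β)²/d² = 2(2.576 + 1.175)²/0.88² = 36.3 → 37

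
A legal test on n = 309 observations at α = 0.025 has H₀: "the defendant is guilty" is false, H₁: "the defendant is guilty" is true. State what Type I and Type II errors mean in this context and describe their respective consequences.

Type I (false positive): concluding that the defendant is guilty when it is not — convicting an innocent person. Type II (false negative): failing to conclude that the defendant is guilty when it is — acquitting a guilty person. Which is costlier depends on domain priorities and is a judgement call rather than a statistical fact.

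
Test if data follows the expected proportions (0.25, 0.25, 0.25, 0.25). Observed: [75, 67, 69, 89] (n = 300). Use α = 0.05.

Expected: [75.0, 75.0, 75.0, 75.0]. χ² = 3.947. df = 3, critical = 7.815. Fail to reject H₀.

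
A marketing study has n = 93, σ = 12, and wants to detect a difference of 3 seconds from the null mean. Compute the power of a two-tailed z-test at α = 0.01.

SE = σ/√n = 12/√93 = 1.244. Non-centrality λ = d/SE = 3/1.244 = 2.411. Power ≈ Φ(λ - z_{α/2}) = Φ(2.411 - 2.576) = Φ(-0.165) = 0.434.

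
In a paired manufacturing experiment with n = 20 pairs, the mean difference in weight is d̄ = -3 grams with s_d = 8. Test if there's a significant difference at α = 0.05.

t = d̄/(s_d/√n) = -3/(8/√20) = -1.677. df = 19, critical t = ±2.093. Fail to reject H₀.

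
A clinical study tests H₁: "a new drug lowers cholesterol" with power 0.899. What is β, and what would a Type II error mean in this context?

β = 1 - power = 1 - 0.899 = 0.101. A Type II error is failing to reject H₀ when H₀ is false (false negative) — here, failing to conclude that a new drug lowers cholesterol when in fact it is true. Consequence: shelving an effective drug — patients miss out on a treatment that would have helped.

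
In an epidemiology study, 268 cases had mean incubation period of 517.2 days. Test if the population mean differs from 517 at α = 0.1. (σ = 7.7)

z = (x̄ - μ₀)/(σ/√n) = (517.2 - 517)/(7.7/√268) = 0.425. Critical value: ±1.645. Since |0.425| ≤ 1.645, Fail to reject H₀.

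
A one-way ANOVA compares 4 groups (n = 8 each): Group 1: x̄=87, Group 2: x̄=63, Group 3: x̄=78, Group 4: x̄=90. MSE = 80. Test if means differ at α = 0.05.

Grand mean = 79.5. SS_between = 3528.0, MS_between = 1176.0. F = 14.7, F_crit ≈ 2.947. Reject H₀.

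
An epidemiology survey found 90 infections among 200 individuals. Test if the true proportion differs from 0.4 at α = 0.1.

p̂ = 0.45, p₀ = 0.4. z = (p̂ - p₀)/√(p₀(1-p₀)/n) = 1.443. Critical: ±1.645. Fail to reject H₀.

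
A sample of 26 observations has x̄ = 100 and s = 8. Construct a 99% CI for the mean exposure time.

CI = x̄ ± t*(s/√n) = 100 ± 2.787(8/√26) = (95.63, 104.37)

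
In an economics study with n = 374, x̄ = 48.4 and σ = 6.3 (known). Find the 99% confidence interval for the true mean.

CI = x̄ ± z*(σ/√n) = 48.4 ± 2.576(6.3/√374) = 48.4 ± 0.84 = (47.56, 49.24)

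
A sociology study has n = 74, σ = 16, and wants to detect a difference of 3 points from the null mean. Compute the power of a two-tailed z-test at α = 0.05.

SE = σ/√n = 16/√74 = 1.86. Non-centrality λ = d/SE = 3/1.86 = 1.613. Power ≈ Φ(λ - z_{α/2}) = Φ(1.613 - 1.96) = Φ(-0.347) = 0.364.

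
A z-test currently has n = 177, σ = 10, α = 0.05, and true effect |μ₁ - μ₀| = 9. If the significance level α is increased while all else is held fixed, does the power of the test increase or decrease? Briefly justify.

Power increases: a larger α lowers the critical value, so more of the H₁ sampling distribution falls in the rejection region.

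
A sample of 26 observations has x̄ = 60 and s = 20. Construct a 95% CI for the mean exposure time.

CI = x̄ ± t*(s/√n) = 60 ± 2.06(20/√26) = (51.92, 68.08)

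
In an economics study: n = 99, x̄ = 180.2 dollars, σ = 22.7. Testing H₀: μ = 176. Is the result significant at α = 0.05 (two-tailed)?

z = (180.2 - 176)/(22.7/√99) = 1.841. Since |z| ≤ 1.96, not significant at α = 0.05.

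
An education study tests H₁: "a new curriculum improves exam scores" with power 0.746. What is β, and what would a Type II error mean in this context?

β = 1 - power = 1 - 0.746 = 0.254. A Type II error is failing to reject H₀ when H₀ is false (false negative) — here, failing to conclude that a new curriculum improves exam scores when in fact it is true. Consequence: keeping the old curriculum when the new one would have helped students.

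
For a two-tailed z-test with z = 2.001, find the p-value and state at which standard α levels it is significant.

p = 2·P(Z > |2.001|) = 2·(1 - Φ(2.001)) ≈ 0.0454. Significant at α = 0.1; Significant at α = 0.05.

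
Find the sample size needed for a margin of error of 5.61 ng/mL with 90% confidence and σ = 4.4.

n = (z*σ/E)² = (1.645×4.4/5.61)² = 1.7 → n = 2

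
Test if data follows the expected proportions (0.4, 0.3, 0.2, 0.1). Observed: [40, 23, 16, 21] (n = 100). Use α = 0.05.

Expected: [40.0, 30.0, 20.0, 10.0]. χ² = 14.533. df = 3, critical = 7.815. Reject H₀.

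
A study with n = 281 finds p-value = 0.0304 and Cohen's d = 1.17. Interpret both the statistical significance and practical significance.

Statistically significant (p = 0.0304 < 0.05). Cohen's d = 1.17 indicates a large effect size. Both statistical and practical significance should be considered.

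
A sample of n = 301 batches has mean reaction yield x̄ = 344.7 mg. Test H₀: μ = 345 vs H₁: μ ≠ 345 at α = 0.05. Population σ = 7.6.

z = (x̄ - μ₀)/(σ/√n) = (344.7 - 345)/(7.6/√301) = -0.685. Critical value: ±1.96. Since |-0.685| ≤ 1.96, Fail to reject H₀.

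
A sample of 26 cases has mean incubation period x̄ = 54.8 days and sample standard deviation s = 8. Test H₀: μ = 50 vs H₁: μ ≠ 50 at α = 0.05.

t = (x̄ - μ₀)/(s/√n) = (54.8 - 50)/(8/√26) = 3.059. df = 25, critical t = ±2.06. Reject H₀.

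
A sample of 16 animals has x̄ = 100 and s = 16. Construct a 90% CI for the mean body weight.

CI = x̄ ± t*(s/√n) = 100 ± 1.753(16/√16) = (92.99, 107.01)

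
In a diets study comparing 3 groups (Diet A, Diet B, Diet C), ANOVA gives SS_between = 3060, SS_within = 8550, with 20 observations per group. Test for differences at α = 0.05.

df_between = 2, df_within = 57. F = MS_between/MS_within = 1530.0/150.0 = 10.2. F_crit ≈ 3.159. Reject H₀. At least one mean differs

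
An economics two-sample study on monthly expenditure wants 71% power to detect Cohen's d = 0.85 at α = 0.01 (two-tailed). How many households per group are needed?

z_{α/2} = 2.576, z_β = Φ⁻¹(0.71) = 0.553. For large effect (d = 0.85): n per group = 2(z_{α/2} + z_β)²/d² = 2(2.576 + 0.553)²/0.85² = 27.1 → 28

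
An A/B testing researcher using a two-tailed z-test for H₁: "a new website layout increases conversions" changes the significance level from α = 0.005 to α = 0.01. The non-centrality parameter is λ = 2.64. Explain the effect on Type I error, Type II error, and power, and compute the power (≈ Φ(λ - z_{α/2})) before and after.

Increasing α from 0.005 to 0.01:
• Type I error rate increases (α is the Type I rate by definition).
• Critical value moves from z_{α/2} = 2.807 to 2.576, so power = Φ(λ - z_{α/2}) goes from Φ(2.64 - 2.807) = 0.434 to Φ(2.64 - 2.576) = 0.526.
• Type II error rate β = 1 - power therefore decreases (0.566 → 0.474).
Appropriate when false negatives are costly — here, discarding a layout that would have improved conversions — lost revenue.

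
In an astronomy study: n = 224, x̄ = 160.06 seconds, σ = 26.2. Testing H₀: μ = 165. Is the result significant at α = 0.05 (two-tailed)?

z = (160.06 - 165)/(26.2/√224) = -2.822. Since |z| > 1.96, significant at α = 0.05.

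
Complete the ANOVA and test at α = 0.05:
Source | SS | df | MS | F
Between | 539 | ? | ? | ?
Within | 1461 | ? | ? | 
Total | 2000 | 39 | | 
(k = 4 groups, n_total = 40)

df_between = 3, df_within = 36. MS_between = 179.67, MS_within = 40.58. F = 4.427, F_crit ≈ 2.866. Reject H₀.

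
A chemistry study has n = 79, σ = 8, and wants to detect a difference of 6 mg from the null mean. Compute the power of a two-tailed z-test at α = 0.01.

SE = σ/√n = 8/√79 = 0.9. Non-centrality λ = d/SE = 6/0.9 = 6.666. Power ≈ Φ(λ - z_{α/2}) = Φ(6.666 - 2.576) = Φ(4.09) = 1.0.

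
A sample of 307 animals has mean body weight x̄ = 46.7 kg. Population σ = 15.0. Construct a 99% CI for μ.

CI = x̄ ± z*(σ/√n) = 46.7 ± 2.576(15.0/√307) = 46.7 ± 2.21 = (44.49, 48.91)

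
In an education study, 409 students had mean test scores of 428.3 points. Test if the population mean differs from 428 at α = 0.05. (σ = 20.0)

z = (x̄ - μ₀)/(σ/√n) = (428.3 - 428)/(20.0/√409) = 0.303. Critical value: ±1.96. Since |0.303| ≤ 1.96, Fail to reject H₀.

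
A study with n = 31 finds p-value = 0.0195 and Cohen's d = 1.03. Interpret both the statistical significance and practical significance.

Statistically significant (p = 0.0195 < 0.05). Cohen's d = 1.03 indicates a large effect size. Both statistical and practical significance should be considered.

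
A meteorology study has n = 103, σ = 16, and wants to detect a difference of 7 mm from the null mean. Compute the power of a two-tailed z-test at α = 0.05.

SE = σ/√n = 16/√103 = 1.577. Non-centrality λ = d/SE = 7/1.577 = 4.44. Power ≈ Φ(λ - z_{α/2}) = Φ(4.44 - 1.96) = Φ(2.48) = 0.993.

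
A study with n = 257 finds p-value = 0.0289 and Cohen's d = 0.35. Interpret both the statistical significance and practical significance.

Statistically significant (p = 0.0289 < 0.05). Cohen's d = 0.35 indicates a small effect size. Both statistical and practical significance should be considered.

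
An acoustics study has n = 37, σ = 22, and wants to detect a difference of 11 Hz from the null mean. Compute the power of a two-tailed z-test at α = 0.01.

SE = σ/√n = 22/√37 = 3.617. Non-centrality λ = d/SE = 11/3.617 = 3.041. Power ≈ Φ(λ - z_{α/2}) = Φ(3.041 - 2.576) = Φ(0.465) = 0.679.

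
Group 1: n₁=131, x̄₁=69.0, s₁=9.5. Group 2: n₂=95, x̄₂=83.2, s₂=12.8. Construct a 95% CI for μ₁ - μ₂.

Difference = -14.2. SE = √(9.5²/131 + 12.8²/95) = 1.554. CI = (-17.24, -11.16)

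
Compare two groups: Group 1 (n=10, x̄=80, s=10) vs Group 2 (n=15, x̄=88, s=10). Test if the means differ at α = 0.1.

Pooled sp = 10.0. t = -1.96, df = 23. Critical t = ±1.714. Reject H₀.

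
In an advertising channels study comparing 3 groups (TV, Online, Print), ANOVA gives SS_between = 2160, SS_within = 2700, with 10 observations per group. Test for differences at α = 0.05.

df_between = 2, df_within = 27. F = MS_between/MS_within = 1080.0/100.0 = 10.8. F_crit ≈ 3.354. Reject H₀. At least one mean differs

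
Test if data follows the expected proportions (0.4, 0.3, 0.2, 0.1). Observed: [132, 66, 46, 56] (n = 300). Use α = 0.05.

Expected: [120.0, 90.0, 60.0, 30.0]. χ² = 33.4. df = 3, critical = 7.815. Reject H₀.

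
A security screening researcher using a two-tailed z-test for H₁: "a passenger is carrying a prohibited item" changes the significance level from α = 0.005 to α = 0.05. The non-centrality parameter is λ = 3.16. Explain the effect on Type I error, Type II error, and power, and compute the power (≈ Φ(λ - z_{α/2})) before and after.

Increasing α from 0.005 to 0.05:
• Type I error rate increases (α is the Type I rate by definition).
• Critical value moves from z_{α/2} = 2.807 to 1.96, so power = Φ(λ - z_{α/2}) goes from Φ(3.16 - 2.807) = 0.638 to Φ(3.16 - 1.96) = 0.885.
• Type II error rate β = 1 - power therefore decreases (0.362 → 0.115).
Appropriate when false negatives are costly — here, letting a prohibited item through — security breach.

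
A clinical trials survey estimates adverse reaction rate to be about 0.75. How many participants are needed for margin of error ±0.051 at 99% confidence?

n = z²p(1-p)/E² = 2.576²×0.75×0.25/0.051² = 478.4 → n = 479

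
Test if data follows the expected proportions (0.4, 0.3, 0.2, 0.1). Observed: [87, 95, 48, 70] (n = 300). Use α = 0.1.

Expected: [120.0, 90.0, 60.0, 30.0]. χ² = 65.086. df = 3, critical = 6.251. Reject H₀.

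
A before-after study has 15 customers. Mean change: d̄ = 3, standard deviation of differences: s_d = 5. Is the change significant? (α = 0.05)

t = d̄/(s_d/√n) = 3/(5/√15) = 2.324. df = 14, critical t = ±2.145. Reject H₀.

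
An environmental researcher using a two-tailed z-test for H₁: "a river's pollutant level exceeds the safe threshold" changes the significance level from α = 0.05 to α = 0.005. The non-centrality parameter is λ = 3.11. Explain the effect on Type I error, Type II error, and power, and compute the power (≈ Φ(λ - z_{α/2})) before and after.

Decreasing α from 0.05 to 0.005:
• Type I error rate decreases (α is the Type I rate by definition).
• Critical value moves from z_{α/2} = 1.96 to 2.807, so power = Φ(λ - z_{α/2}) goes from Φ(3.11 - 1.96) = 0.875 to Φ(3.11 - 2.807) = 0.619.
• Type II error rate β = 1 - power therefore increases (0.125 → 0.381).
Appropriate when false positives are costly — here, shutting down a compliant factory unnecessarily.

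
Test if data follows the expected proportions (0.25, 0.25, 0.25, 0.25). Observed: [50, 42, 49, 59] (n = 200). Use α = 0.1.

Expected: [50.0, 50.0, 50.0, 50.0]. χ² = 2.92. df = 3, critical = 6.251. Fail to reject H₀.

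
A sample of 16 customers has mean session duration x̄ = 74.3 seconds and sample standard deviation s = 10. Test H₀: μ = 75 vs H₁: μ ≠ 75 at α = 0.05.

t = (x̄ - μ₀)/(s/√n) = (74.3 - 75)/(10/√16) = -0.28. df = 15, critical t = ±2.131. Fail to reject H₀.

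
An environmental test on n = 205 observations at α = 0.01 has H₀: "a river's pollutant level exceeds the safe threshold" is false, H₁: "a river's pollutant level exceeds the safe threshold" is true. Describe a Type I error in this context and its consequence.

Type I error: rejecting H₀ when it is true — concluding that a river's pollutant level exceeds the safe threshold when in fact it is not. Consequence: shutting down a compliant factory unnecessarily.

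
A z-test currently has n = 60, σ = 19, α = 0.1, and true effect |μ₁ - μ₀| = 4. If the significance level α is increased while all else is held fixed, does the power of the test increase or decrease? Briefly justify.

Power increases: a larger α lowers the critical value, so more of the H₁ sampling distribution falls in the rejection region.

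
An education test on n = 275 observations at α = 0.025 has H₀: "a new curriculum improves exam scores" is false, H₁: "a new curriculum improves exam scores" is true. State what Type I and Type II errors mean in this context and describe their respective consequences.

Type I (false positive): concluding that a new curriculum improves exam scores when it is not — adopting a curriculum that gives no real benefit — disruption for nothing. Type II (false negative): failing to conclude that a new curriculum improves exam scores when it is — keeping the old curriculum when the new one would have helped students. Which is costlier depends on domain priorities and is a judgement call rather than a statistical fact.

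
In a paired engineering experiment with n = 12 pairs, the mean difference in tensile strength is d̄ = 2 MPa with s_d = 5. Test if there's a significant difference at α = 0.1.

t = d̄/(s_d/√n) = 2/(5/√12) = 1.386. df = 11, critical t = ±1.796. Fail to reject H₀.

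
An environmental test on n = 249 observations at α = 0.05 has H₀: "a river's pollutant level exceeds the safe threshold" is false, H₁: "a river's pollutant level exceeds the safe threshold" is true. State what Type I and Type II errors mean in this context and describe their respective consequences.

Type I (false positive): concluding that a river's pollutant level exceeds the safe threshold when it is not — shutting down a compliant factory unnecessarily. Type II (false negative): failing to conclude that a river's pollutant level exceeds the safe threshold when it is — allowing unsafe pollution to continue. Which is costlier depends on domain priorities and is a judgement call rather than a statistical fact.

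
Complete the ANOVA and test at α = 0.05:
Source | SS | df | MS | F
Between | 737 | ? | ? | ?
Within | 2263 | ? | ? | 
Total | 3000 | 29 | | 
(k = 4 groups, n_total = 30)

df_between = 3, df_within = 26. MS_between = 245.67, MS_within = 87.04. F = 2.823, F_crit ≈ 2.975. Fail to reject H₀.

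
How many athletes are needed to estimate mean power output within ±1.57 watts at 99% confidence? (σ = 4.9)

n = (z*σ/E)² = (2.576×4.9/1.57)² = 64.6 → n = 65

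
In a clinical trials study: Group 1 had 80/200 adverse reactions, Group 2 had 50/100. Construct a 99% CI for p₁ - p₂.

p̂₁ = 0.4, p̂₂ = 0.5. Difference = -0.1. CI = (-0.257, 0.057)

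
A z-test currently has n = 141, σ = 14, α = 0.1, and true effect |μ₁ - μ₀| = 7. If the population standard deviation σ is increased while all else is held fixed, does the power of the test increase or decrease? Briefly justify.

Power decreases: a larger σ inflates the standard error σ/√n, pulling the sampling distribution under H₁ back toward the critical value.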